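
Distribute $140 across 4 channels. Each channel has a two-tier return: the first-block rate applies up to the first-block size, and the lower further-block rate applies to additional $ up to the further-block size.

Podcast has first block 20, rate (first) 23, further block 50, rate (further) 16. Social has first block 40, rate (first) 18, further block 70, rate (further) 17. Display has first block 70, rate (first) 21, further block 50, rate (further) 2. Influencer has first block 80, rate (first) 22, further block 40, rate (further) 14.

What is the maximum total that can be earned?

3060

Rank every tier by rate: Podcast/tier1 23 > Influencer/tier1 22 > Display/tier1 21 > Social/tier1 18 > Social/tier2 17 > Podcast/tier2 16 > Influencer/tier2 14 > Display/tier2 2.
Fill Podcast tier1 block (20 at 23) ; 120 left.
Fill Influencer tier1 block (80 at 22) ; 40 left.
40 remain; put them into Display tier1 at 21.
Total = 23×20 + 22×80 + 21×40 = 3060.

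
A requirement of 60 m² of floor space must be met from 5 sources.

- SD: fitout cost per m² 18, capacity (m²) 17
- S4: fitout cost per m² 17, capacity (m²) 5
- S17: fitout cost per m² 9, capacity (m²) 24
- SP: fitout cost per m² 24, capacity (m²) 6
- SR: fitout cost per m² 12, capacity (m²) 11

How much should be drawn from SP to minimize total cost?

Use sources in increasing cost order.
S17 at 9: take all 24 m² ; 36 still needed.
SR (12): use full 11 ; 25 m² to go.
S4 at 17: take all 5 m² ; 20 still needed.
SD at 18: take all 17 m² ; 3 still needed.
SP at 24: take 3 of its 6 ; requirement met.

3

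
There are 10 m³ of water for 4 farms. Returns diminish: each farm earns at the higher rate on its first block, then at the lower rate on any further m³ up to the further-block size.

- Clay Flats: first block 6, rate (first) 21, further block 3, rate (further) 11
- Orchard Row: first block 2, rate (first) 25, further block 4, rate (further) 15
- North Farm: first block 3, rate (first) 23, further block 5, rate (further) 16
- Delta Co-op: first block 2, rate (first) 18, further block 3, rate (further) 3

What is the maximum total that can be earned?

Treat each block as its own option and order by rate: Orchard Row/first 25 > North Farm/first 23 > Clay Flats/first 21 > Delta Co-op/first 18 > North Farm/second 16 > Orchard Row/second 15 > Clay Flats/second 11 > Delta Co-op/second 3.
Orchard Row first at 25: fill all 2 ; 8 left.
North Farm/first (23): +3 ; 5 left.
5 remain; put them into Clay Flats first at 21.
Total = 25×2 + 23×3 + 21×5 = 224.

224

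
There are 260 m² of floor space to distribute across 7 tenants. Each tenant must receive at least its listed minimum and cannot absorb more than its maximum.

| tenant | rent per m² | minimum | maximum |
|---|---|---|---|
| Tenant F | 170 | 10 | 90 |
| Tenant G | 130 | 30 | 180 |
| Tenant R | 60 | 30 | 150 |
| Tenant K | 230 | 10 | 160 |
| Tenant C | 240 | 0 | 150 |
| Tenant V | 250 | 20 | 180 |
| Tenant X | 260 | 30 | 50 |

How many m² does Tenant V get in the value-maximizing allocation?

130

Meeting every minimum uses 10+30+30+10+0+20+30 = 130 m², leaving 130.
Order the tenants by rent per m²: Tenant X 260 > Tenant V 250 > Tenant C 240 > Tenant K 230 > Tenant F 170 > Tenant G 130 > Tenant R 60.
Tenant X: +20 to 50 (cap) — 110 left.
Only 110 left; Tenant V takes them to reach 130.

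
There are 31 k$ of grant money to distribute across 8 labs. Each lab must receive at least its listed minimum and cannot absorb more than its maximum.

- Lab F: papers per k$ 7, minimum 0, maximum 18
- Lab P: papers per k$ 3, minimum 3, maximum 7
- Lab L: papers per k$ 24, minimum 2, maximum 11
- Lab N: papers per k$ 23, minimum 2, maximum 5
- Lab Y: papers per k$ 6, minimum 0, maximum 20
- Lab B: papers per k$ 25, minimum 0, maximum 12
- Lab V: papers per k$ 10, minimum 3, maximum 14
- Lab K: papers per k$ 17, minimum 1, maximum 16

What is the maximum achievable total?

Meeting every minimum uses 0+3+2+2+0+0+3+1 = 11 k$, leaving 20.
Highest papers per k$ first: Lab B 25 > Lab L 24 > Lab N 23 > Lab K 17 > Lab V 10 > Lab F 7 > Lab Y 6 > Lab P 3.
Lab B: +12 to 12 (cap) ; 8 left.
Lab L: +8 (room for 9) → 10. Pool exhausted.
Total = 3×3 + 24×10 + 23×2 + 25×12 + 10×3 + 17×1 = 642.

642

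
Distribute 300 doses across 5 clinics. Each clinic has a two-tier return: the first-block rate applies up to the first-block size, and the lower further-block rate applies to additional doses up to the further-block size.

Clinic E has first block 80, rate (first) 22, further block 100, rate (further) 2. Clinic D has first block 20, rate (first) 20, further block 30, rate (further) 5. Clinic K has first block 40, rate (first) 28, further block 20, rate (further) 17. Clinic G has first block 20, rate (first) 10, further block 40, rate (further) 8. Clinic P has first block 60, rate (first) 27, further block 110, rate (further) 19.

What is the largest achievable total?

Order all 10 blocks by rate: Clinic K/first 28 > Clinic P/first 27 > Clinic E/first 22 > Clinic D/first 20 > Clinic P/second 19 > Clinic K/second 17 > Clinic G/first 10 > Clinic G/second 8 > Clinic D/second 5 > Clinic E/second 2.
Clinic K first at 28: fill all 40 → 260 left.
Fill Clinic P first block (60 at 27) → 200 left.
Clinic E first at 22: fill all 80 → 120 left.
Clinic D/first (20): +20 → 100 left.
100 remain; put them into Clinic P second at 19.
Total = 28×40 + 27×60 + 22×80 + 20×20 + 19×100 = 6800.

6800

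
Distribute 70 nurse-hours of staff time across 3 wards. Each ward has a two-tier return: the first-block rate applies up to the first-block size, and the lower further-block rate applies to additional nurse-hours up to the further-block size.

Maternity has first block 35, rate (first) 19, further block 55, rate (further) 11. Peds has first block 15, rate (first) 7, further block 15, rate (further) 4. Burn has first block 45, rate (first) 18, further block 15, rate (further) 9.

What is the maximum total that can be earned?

Rank every tier by rate: Maternity/first 19 > Burn/first 18 > Maternity/second 11 > Burn/second 9 > Peds/first 7 > Peds/second 4.
Fill Maternity first block (35 at 19) → 35 left.
35 remain; put them into Burn first at 18.
Total = 19×35 + 18×35 = 1295.

1295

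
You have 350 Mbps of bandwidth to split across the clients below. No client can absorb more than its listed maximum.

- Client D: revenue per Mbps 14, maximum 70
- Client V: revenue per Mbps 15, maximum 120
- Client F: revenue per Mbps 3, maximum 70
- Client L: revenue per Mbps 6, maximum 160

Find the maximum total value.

Highest revenue per Mbps first: Client V 15 > Client D 14 > Client L 6 > Client F 3.
Give Client V 120 to hit its cap of 120 — 230 left.
Client D takes 70 to reach its cap of 70 — 160 left.
Client L: +160 to 160 (cap) — 0 left.
Total = 14×70 + 15×120 + 6×160 = 3740.

3740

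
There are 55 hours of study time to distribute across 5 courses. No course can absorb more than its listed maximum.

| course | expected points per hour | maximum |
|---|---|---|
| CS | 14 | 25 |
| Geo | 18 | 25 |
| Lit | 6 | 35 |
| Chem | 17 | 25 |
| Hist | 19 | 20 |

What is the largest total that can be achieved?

1000

Highest expected points per hour first: Hist 19 > Geo 18 > Chem 17 > CS 14 > Lit 6.
Hist: +20 to 20 (cap) — 35 left.
Geo takes 25 to reach its cap of 25 — 10 left.
Chem has room for 25 but only 10 remain, so it gets 10.
Total = 18×25 + 17×10 + 19×20 = 1000.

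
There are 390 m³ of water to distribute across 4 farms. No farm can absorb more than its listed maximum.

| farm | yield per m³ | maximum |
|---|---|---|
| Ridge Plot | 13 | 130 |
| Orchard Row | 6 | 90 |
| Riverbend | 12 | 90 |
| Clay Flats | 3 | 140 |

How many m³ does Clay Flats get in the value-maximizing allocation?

80

Rank by yield per m³: Ridge Plot 13 > Riverbend 12 > Orchard Row 6 > Clay Flats 3.
Ridge Plot: +130 to 130 (cap) → 260 left.
Riverbend takes 90 to reach its cap of 90 → 170 left.
Give Orchard Row 90 to hit its cap of 90 → 80 left.
Clay Flats: +80 (room for 140) → 80. Pool exhausted.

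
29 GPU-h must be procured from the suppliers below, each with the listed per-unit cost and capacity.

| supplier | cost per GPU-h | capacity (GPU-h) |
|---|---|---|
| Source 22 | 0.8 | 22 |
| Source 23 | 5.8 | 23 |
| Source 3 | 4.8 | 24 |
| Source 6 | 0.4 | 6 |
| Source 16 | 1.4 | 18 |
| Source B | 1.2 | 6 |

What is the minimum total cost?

Cheapest first:
Source 6 (0.4): use full 6 ; 23 GPU-h to go.
Source 22 (0.8): use full 22 ; 1 GPU-h to go.
Source B at 1.2: take 1 of its 6 ; requirement met.
Source 16, Source 3, Source 23: unused.
Cost = 6×0.4 + 22×0.8 + 1×1.2 = 21.2.

21.2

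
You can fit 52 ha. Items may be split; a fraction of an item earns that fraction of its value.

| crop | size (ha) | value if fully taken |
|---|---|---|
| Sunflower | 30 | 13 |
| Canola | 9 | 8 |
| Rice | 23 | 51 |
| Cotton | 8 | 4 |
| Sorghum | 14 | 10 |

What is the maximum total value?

Rank by value-to-size ratio: Rice 51/23≈2.22, Canola 8/9≈0.889, Sorghum 10/14≈0.714, Cotton 4/8≈0.5, Sunflower 13/30≈0.433.
All 23 ha of Rice fit (value 51) ; 29 remain.
Canola: take in full, 9 ha for value 8 ; 20 left.
Take all of Sorghum (14 ha, value 10) ; 6 ha left.
Fill the last 6 ha with part of Cotton: 6/8 of it earns 3.
Total value = 72.

72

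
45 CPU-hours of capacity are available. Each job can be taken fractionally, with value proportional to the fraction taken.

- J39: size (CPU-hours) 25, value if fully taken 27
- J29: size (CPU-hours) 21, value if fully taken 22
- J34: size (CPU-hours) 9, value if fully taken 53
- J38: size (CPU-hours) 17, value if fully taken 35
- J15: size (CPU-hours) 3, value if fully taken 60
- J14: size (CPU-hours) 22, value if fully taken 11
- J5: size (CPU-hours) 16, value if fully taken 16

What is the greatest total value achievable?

Best value per unit of size first: J15 60/3≈20, J34 53/9≈5.89, J38 35/17≈2.06, J39 27/25≈1.08, J29 22/21≈1.05, J5 16/16≈1, J14 11/22≈0.5.
Take all of J15 (3 CPU-hours, value 60) ; 42 CPU-hours left.
Take all of J34 (9 CPU-hours, value 53) ; 33 CPU-hours left.
Take all of J38 (17 CPU-hours, value 35) ; 16 CPU-hours left.
Only 16 CPU-hours remain; take 16/25 of J39 for value 27×16/25 = 17.28.
Total value = 165.28.

165.28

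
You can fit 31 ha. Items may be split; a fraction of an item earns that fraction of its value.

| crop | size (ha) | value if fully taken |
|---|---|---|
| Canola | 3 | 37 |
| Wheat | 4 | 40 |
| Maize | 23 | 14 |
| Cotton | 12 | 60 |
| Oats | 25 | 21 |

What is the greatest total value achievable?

147.08

Sort by value density: Canola 37/3≈12.3, Wheat 40/4≈10, Cotton 60/12≈5, Oats 21/25≈0.84, Maize 14/23≈0.609.
Canola: take in full, 3 ha for value 37 ; 28 left.
All 4 ha of Wheat fit (value 40) ; 24 remain.
Cotton: take in full, 12 ha for value 60 ; 12 left.
Only 12 ha remain; take 12/25 of Oats for value 21×12/25 = 10.08.
Total value = 147.08.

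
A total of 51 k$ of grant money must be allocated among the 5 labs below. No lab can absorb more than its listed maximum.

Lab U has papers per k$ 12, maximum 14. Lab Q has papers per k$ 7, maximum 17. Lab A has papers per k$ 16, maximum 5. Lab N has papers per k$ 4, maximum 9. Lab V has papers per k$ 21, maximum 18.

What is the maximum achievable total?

Rank by papers per k$: Lab V 21 > Lab A 16 > Lab U 12 > Lab Q 7 > Lab N 4.
Lab V: +18 to 18 (cap) → 33 left.
Lab A: +5 to 5 (cap) → 28 left.
Lab U: +14 to 14 (cap) → 14 left.
Lab Q has room for 17 but only 14 remain, so it gets 14.
Total = 12×14 + 7×14 + 16×5 + 21×18 = 724.

724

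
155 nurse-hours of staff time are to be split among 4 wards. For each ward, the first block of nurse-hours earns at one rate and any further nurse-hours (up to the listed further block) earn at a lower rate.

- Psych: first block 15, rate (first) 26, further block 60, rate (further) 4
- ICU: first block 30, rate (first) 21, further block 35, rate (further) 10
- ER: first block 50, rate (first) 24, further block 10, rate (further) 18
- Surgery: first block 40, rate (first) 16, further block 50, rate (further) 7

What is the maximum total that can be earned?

Rank every tier by rate: Psych/first 26 > ER/first 24 > ICU/first 21 > ER/second 18 > Surgery/first 16 > ICU/second 10 > Surgery/second 7 > Psych/second 4.
Fill Psych first block (15 at 26) ; 140 left.
Fill ER first block (50 at 24) ; 90 left.
ICU/first (21): +30 ; 60 left.
ER second at 18: fill all 10 ; 50 left.
Fill Surgery first block (40 at 16) ; 10 left.
ICU/second: +10 of 35 at 10; pool empty.
Total = 26×15 + 24×50 + 21×30 + 18×10 + 16×40 + 10×10 = 3140.

3140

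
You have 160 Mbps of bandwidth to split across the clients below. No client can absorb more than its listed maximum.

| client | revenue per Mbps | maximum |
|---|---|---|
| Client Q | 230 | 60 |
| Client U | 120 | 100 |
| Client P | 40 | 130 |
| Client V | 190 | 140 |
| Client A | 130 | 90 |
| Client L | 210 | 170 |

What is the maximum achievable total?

Order the clients by revenue per Mbps: Client Q 230 > Client L 210 > Client V 190 > Client A 130 > Client U 120 > Client P 40.
Give Client Q 60 to hit its cap of 60 → 100 left.
Only 100 left; Client L takes them to reach 100.
Total = 230×60 + 210×100 = 34800.

34800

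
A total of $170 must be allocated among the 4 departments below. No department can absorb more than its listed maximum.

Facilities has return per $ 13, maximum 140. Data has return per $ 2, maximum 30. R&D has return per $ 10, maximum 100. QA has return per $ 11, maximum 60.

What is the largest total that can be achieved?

Order the departments by return per $: Facilities 13 > QA 11 > R&D 10 > Data 2.
Facilities takes 140 to reach its cap of 140 — 30 left.
Only 30 left; QA takes them to reach 30.
Total = 13×140 + 11×30 = 2150.

2150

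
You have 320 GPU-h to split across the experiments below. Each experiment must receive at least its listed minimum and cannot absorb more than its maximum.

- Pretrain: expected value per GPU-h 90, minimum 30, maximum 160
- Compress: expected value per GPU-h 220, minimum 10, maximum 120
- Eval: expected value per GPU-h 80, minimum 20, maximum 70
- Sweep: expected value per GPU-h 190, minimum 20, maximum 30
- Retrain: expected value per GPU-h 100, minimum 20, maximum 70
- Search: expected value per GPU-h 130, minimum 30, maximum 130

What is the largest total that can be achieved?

51400

Meeting every minimum uses 30+10+20+20+20+30 = 130 GPU-h, leaving 190.
Order the experiments by expected value per GPU-h: Compress 220 > Sweep 190 > Search 130 > Retrain 100 > Pretrain 90 > Eval 80.
Give Compress 110 more to hit its cap of 120 — 80 left.
Give Sweep 10 more to hit its cap of 30 — 70 left.
Search has room for 100 more but only 70 remain, so it gets 100.
Total = 90×30 + 220×120 + 80×20 + 190×30 + 100×20 + 130×100 = 51400.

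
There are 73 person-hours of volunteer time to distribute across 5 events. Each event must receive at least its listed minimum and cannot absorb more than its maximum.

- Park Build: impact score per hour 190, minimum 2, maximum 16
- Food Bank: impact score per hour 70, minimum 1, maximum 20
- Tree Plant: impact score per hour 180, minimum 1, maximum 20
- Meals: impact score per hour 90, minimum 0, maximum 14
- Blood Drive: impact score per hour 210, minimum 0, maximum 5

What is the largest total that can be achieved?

Meeting every minimum uses 2+1+1+0+0 = 4 person-hours, leaving 69.
Rank by impact score per hour: Blood Drive 210 > Park Build 190 > Tree Plant 180 > Meals 90 > Food Bank 70.
Blood Drive: +5 to 5 (cap) — 64 left.
Park Build takes 14 more to reach its cap of 16 — 50 left.
Tree Plant takes 19 more to reach its cap of 20 — 31 left.
Meals: +14 to 14 (cap) — 17 left.
Only 17 left; Food Bank takes them to reach 18.
Total = 190×16 + 70×18 + 180×20 + 90×14 + 210×5 = 10210.

10210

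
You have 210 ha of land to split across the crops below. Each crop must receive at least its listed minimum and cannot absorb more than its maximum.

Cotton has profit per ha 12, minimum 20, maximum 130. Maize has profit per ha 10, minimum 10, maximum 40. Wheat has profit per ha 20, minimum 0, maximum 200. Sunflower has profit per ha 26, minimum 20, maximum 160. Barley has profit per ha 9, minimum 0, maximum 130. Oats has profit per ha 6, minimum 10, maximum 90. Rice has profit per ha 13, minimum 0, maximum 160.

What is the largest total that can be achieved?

Meeting every minimum uses 20+10+0+20+0+10+0 = 60 ha, leaving 150.
Highest profit per ha first: Sunflower 26 > Wheat 20 > Rice 13 > Cotton 12 > Maize 10 > Barley 9 > Oats 6.
Give Sunflower 140 more to hit its cap of 160 — 10 left.
Wheat has room for 200 more but only 10 remain, so it gets 10.
Total = 12×20 + 10×10 + 20×10 + 26×160 + 6×10 = 4760.

4760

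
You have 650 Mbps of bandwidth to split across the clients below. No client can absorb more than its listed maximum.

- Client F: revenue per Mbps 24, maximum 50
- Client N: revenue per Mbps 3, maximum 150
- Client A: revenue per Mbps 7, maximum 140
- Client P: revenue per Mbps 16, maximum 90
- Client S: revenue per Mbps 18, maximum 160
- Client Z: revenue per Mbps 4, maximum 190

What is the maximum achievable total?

7320

Order the clients by revenue per Mbps: Client F 24 > Client S 18 > Client P 16 > Client A 7 > Client Z 4 > Client N 3.
Client F takes 50 to reach its cap of 50 ; 600 left.
Give Client S 160 to hit its cap of 160 ; 440 left.
Client P takes 90 to reach its cap of 90 ; 350 left.
Give Client A 140 to hit its cap of 140 ; 210 left.
Client Z takes 190 to reach its cap of 190 ; 20 left.
Client N: +20 (room for 150) → 20. Pool exhausted.
Total = 24×50 + 3×20 + 7×140 + 16×90 + 18×160 + 4×190 = 7320.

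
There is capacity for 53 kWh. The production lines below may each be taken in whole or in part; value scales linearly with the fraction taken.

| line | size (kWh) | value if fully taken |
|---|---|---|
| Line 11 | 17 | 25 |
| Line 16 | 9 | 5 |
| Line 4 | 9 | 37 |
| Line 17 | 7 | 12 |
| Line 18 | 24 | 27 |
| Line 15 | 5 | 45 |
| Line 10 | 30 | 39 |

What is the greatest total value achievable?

Rank by value-to-size ratio: Line 15 45/5≈9, Line 4 37/9≈4.11, Line 17 12/7≈1.71, Line 11 25/17≈1.47, Line 10 39/30≈1.3, Line 18 27/24≈1.12, Line 16 5/9≈0.556.
Line 15: take in full, 5 kWh for value 45 → 48 left.
Take all of Line 4 (9 kWh, value 37) → 39 kWh left.
All 7 kWh of Line 17 fit (value 12) → 32 remain.
All 17 kWh of Line 11 fit (value 25) → 15 remain.
Only 15 kWh remain; take 15/30 of Line 10 for value 39×15/30 = 19.5.
Total value = 138.5.

138.5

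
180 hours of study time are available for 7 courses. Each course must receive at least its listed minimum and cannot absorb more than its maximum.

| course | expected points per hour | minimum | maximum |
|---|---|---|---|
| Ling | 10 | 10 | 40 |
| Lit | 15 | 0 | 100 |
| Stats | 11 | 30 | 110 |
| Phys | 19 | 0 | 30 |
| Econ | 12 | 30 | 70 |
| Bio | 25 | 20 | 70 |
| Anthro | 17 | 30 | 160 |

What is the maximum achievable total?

Meeting every minimum uses 10+0+30+0+30+20+30 = 120 hours, leaving 60.
Order the courses by expected points per hour: Bio 25 > Phys 19 > Anthro 17 > Lit 15 > Econ 12 > Stats 11 > Ling 10.
Bio takes 50 more to reach its cap of 70 → 10 left.
Phys has room for 30 more but only 10 remain, so it gets 10.
Total = 10×10 + 11×30 + 19×10 + 12×30 + 25×70 + 17×30 = 3240.

3240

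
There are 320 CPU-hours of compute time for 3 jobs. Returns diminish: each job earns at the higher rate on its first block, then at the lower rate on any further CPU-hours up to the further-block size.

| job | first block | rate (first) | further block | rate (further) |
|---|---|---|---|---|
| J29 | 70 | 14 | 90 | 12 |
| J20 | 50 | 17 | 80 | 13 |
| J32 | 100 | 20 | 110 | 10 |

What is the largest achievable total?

5110

Rank every tier by rate: J32/first 20 > J20/first 17 > J29/first 14 > J20/second 13 > J29/second 12 > J32/second 10.
J32 first at 20: fill all 100 → 220 left.
J20 first at 17: fill all 50 → 170 left.
J29 first at 14: fill all 70 → 100 left.
J20/second (13): +80 → 20 left.
20 remain; put them into J29 second at 12.
Total = 20×100 + 17×50 + 14×70 + 13×80 + 12×20 = 5110.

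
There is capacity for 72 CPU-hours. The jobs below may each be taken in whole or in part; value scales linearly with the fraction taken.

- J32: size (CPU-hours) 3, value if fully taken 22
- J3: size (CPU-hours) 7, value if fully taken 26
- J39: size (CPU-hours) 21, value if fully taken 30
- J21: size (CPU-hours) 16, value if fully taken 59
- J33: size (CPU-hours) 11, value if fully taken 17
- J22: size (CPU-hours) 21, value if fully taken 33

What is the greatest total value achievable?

177

Sort by value density: J32 22/3≈7.33, J3 26/7≈3.71, J21 59/16≈3.69, J22 33/21≈1.57, J33 17/11≈1.55, J39 30/21≈1.43.
Take all of J32 (3 CPU-hours, value 22) ; 69 CPU-hours left.
J3: take in full, 7 CPU-hours for value 26 ; 62 left.
J21: take in full, 16 CPU-hours for value 59 ; 46 left.
All 21 CPU-hours of J22 fit (value 33) ; 25 remain.
J33: take in full, 11 CPU-hours for value 17 ; 14 left.
Fill the last 14 CPU-hours with part of J39: 14/21 of it earns 20.
Total value = 177.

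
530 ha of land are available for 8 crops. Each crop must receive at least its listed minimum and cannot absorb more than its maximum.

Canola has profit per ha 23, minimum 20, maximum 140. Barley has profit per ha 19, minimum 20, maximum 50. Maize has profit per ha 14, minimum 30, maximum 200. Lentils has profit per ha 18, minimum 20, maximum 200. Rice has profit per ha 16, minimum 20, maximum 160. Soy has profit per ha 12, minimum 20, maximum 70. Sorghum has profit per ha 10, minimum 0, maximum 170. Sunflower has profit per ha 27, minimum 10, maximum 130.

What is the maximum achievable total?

11180

Meeting every minimum uses 20+20+30+20+20+20+0+10 = 140 ha, leaving 390.
Rank by profit per ha: Sunflower 27 > Canola 23 > Barley 19 > Lentils 18 > Rice 16 > Maize 14 > Soy 12 > Sorghum 10.
Sunflower: +120 to 130 (cap) → 270 left.
Give Canola 120 more to hit its cap of 140 → 150 left.
Barley takes 30 more to reach its cap of 50 → 120 left.
Lentils has room for 180 more but only 120 remain, so it gets 140.
Total = 23×140 + 19×50 + 14×30 + 18×140 + 16×20 + 12×20 + 27×130 = 11180.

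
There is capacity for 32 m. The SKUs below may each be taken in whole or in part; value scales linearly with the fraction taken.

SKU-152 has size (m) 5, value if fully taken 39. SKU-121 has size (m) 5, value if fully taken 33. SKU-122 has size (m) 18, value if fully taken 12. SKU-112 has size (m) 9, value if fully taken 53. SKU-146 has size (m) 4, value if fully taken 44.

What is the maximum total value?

175

Sort by value density: SKU-146 44/4≈11, SKU-152 39/5≈7.8, SKU-121 33/5≈6.6, SKU-112 53/9≈5.89, SKU-122 12/18≈0.667.
SKU-146: take in full, 4 m for value 44 → 28 left.
SKU-152: take in full, 5 m for value 39 → 23 left.
Take all of SKU-121 (5 m, value 33) → 18 m left.
Take all of SKU-112 (9 m, value 53) → 9 m left.
Only 9 m remain; take 9/18 of SKU-122 for value 12×9/18 = 6.
Total value = 175.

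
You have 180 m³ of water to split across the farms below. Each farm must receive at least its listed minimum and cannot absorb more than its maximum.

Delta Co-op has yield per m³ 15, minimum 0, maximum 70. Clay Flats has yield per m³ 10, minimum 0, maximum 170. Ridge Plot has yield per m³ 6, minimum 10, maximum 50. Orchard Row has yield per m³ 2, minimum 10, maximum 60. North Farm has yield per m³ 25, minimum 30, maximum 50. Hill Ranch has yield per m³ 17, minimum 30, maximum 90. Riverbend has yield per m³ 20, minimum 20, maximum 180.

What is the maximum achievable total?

3440

Meeting every minimum uses 0+0+10+10+30+30+20 = 100 m³, leaving 80.
Order the farms by yield per m³: North Farm 25 > Riverbend 20 > Hill Ranch 17 > Delta Co-op 15 > Clay Flats 10 > Ridge Plot 6 > Orchard Row 2.
North Farm: +20 to 50 (cap) → 60 left.
Riverbend: +60 (room for 160) → 80. Pool exhausted.
Total = 6×10 + 2×10 + 25×50 + 17×30 + 20×80 = 3440.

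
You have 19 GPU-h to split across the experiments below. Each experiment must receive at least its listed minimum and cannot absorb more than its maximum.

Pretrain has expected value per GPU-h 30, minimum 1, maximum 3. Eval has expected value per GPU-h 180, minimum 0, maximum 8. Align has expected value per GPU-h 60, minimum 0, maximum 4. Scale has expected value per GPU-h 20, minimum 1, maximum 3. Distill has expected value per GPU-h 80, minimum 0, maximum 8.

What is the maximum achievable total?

2190

Meeting every minimum uses 1+0+0+1+0 = 2 GPU-h, leaving 17.
Order the experiments by expected value per GPU-h: Eval 180 > Distill 80 > Align 60 > Pretrain 30 > Scale 20.
Eval: +8 to 8 (cap) → 9 left.
Distill takes 8 more to reach its cap of 8 → 1 left.
Only 1 left; Align takes them to reach 1.
Total = 30×1 + 180×8 + 60×1 + 20×1 + 80×8 = 2190.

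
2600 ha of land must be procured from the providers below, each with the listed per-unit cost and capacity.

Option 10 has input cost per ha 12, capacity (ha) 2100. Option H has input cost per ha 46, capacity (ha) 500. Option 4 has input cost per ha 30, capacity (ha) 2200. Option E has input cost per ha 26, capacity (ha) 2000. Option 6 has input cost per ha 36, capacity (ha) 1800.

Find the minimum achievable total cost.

38200

Use providers in increasing cost order.
Option 10 (12): use full 2100 — 500 ha to go.
Take 500 from Option E at 26 to finish.
Option 4, Option 6, Option H: unused.
Cost = 2100×12 + 500×26 = 38200.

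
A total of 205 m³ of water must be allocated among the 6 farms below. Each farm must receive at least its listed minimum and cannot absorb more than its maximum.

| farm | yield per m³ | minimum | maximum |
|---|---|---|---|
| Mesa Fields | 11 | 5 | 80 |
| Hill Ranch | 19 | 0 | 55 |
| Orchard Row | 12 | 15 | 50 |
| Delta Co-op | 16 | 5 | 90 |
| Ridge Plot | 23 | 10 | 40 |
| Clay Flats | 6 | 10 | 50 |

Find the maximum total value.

Meeting every minimum uses 5+0+15+5+10+10 = 45 m³, leaving 160.
Rank by yield per m³: Ridge Plot 23 > Hill Ranch 19 > Delta Co-op 16 > Orchard Row 12 > Mesa Fields 11 > Clay Flats 6.
Ridge Plot takes 30 more to reach its cap of 40 → 130 left.
Hill Ranch: +55 to 55 (cap) → 75 left.
Only 75 left; Delta Co-op takes them to reach 80.
Total = 11×5 + 19×55 + 12×15 + 16×80 + 23×40 + 6×10 = 3540.

3540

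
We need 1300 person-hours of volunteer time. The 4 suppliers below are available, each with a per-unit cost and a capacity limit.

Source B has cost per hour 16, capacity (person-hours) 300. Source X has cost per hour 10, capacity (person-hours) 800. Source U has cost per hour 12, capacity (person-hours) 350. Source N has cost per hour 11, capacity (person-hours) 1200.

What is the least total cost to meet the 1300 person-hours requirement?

13500

Cheapest first:
Source X at 10: take all 800 person-hours — 500 still needed.
Source N at 11: take 500 of its 1200 — requirement met.
Source U, Source B: unused.
Cost = 800×10 + 500×11 = 13500.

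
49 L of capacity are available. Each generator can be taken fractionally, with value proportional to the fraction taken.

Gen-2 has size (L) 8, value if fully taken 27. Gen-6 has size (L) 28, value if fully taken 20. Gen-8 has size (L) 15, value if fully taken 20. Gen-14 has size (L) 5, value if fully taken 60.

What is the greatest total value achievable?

122

Best value per unit of size first: Gen-14 60/5≈12, Gen-2 27/8≈3.38, Gen-8 20/15≈1.33, Gen-6 20/28≈0.714.
Gen-14: take in full, 5 L for value 60 ; 44 left.
All 8 L of Gen-2 fit (value 27) ; 36 remain.
All 15 L of Gen-8 fit (value 20) ; 21 remain.
21 L left: a 21/28 share of Gen-6 gives 20×21/28 = 15.
Total value = 122.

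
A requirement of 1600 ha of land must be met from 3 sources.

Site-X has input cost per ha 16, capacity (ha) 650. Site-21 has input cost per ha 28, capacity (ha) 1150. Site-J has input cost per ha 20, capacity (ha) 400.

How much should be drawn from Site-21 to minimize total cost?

550

Cheapest first:
Site-X (16): use full 650 ; 950 ha to go.
Site-J at 20: take all 400 ha ; 550 still needed.
Take 550 from Site-21 at 28 to finish.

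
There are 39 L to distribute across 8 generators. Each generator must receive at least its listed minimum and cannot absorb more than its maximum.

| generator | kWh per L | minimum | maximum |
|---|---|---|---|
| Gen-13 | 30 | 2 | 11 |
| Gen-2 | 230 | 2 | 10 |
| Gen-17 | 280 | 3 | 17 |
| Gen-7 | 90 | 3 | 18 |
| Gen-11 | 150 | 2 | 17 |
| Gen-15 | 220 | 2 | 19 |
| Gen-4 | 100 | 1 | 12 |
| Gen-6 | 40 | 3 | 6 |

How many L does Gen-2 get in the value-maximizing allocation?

9

Meeting every minimum uses 2+2+3+3+2+2+1+3 = 18 L, leaving 21.
Rank by kWh per L: Gen-17 280 > Gen-2 230 > Gen-15 220 > Gen-11 150 > Gen-4 100 > Gen-7 90 > Gen-6 40 > Gen-13 30.
Gen-17: +14 to 17 (cap) → 7 left.
Gen-2: +7 (room for 8) → 9. Pool exhausted.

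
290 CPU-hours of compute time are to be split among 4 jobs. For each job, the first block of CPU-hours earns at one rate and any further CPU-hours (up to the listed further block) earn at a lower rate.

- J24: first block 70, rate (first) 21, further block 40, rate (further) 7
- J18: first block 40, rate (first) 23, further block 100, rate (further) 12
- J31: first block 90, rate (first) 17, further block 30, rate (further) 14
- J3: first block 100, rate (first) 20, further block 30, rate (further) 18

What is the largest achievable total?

Order all 8 blocks by rate: J18/first 23 > J24/first 21 > J3/first 20 > J3/second 18 > J31/first 17 > J31/second 14 > J18/second 12 > J24/second 7.
J18 first at 23: fill all 40 → 250 left.
Fill J24 first block (70 at 21) → 180 left.
J3 first at 20: fill all 100 → 80 left.
J3 second at 18: fill all 30 → 50 left.
J31/first: +50 of 90 at 17; pool empty.
Total = 23×40 + 21×70 + 20×100 + 18×30 + 17×50 = 5780.

5780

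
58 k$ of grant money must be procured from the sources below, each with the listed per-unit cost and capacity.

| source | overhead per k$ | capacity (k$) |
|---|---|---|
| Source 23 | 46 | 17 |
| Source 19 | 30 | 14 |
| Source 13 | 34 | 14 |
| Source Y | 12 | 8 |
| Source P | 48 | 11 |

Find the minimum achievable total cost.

Fill from the cheapest source first.
Take 8 from Source Y at 12 ; need 50 more.
Source 19 at 30: take all 14 k$ ; 36 still needed.
Take 14 from Source 13 at 34 ; need 22 more.
Take 17 from Source 23 at 46 ; need 5 more.
Source P at 48: take 5 of its 11 ; requirement met.
Cost = 8×12 + 14×30 + 14×34 + 17×46 + 5×48 = 2014.

2014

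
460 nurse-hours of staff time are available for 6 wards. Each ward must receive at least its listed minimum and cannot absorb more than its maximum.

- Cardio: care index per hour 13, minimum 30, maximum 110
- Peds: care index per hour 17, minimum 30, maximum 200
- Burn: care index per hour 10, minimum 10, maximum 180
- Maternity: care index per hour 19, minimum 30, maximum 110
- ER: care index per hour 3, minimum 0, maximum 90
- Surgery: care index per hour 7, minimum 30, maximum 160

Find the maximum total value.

Meeting every minimum uses 30+30+10+30+0+30 = 130 nurse-hours, leaving 330.
Rank by care index per hour: Maternity 19 > Peds 17 > Cardio 13 > Burn 10 > Surgery 7 > ER 3.
Give Maternity 80 more to hit its cap of 110 → 250 left.
Peds takes 170 more to reach its cap of 200 → 80 left.
Cardio: +80 to 110 (cap) → 0 left.
Total = 13×110 + 17×200 + 10×10 + 19×110 + 7×30 = 7230.

7230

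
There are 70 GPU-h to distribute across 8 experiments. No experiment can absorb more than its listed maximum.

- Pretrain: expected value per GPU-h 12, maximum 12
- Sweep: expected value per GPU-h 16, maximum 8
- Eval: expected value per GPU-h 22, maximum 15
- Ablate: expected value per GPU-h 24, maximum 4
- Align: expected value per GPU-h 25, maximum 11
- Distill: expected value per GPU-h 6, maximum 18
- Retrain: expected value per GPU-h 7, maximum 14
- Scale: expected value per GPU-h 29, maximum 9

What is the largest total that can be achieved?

1311

Highest expected value per GPU-h first: Scale 29 > Align 25 > Ablate 24 > Eval 22 > Sweep 16 > Pretrain 12 > Retrain 7 > Distill 6.
Give Scale 9 to hit its cap of 9 ; 61 left.
Align: +11 to 11 (cap) ; 50 left.
Ablate: +4 to 4 (cap) ; 46 left.
Eval takes 15 to reach its cap of 15 ; 31 left.
Sweep takes 8 to reach its cap of 8 ; 23 left.
Give Pretrain 12 to hit its cap of 12 ; 11 left.
Only 11 left; Retrain takes them to reach 11.
Total = 12×12 + 16×8 + 22×15 + 24×4 + 25×11 + 7×11 + 29×9 = 1311.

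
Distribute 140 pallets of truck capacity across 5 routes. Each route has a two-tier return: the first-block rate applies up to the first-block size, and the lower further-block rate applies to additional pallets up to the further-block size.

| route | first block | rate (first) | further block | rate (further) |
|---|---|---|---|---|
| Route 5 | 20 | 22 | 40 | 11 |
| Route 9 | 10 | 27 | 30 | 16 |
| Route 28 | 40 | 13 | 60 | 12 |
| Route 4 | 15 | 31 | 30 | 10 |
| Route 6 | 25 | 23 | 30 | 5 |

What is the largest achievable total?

Rank every tier by rate: Route 4/tier1 31 > Route 9/tier1 27 > Route 6/tier1 23 > Route 5/tier1 22 > Route 9/tier2 16 > Route 28/tier1 13 > Route 28/tier2 12 > Route 5/tier2 11 > Route 4/tier2 10 > Route 6/tier2 5.
Route 4/tier1 (31): +15 ; 125 left.
Route 9 tier1 at 27: fill all 10 ; 115 left.
Route 6/tier1 (23): +25 ; 90 left.
Route 5/tier1 (22): +20 ; 70 left.
Fill Route 9 tier2 block (30 at 16) ; 40 left.
Route 28/tier1 (13): +40 ; 0 left.
Total = 31×15 + 27×10 + 23×25 + 22×20 + 16×30 + 13×40 = 2750.

2750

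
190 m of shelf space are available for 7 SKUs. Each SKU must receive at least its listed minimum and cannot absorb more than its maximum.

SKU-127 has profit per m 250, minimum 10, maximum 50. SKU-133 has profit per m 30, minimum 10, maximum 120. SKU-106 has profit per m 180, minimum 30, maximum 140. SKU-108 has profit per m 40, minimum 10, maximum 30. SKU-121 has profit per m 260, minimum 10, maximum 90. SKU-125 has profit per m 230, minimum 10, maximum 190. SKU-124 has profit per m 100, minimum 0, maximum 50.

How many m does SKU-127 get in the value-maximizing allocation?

40

Meeting every minimum uses 10+10+30+10+10+10+0 = 80 m, leaving 110.
Order the SKUs by profit per m: SKU-121 260 > SKU-127 250 > SKU-125 230 > SKU-106 180 > SKU-124 100 > SKU-108 40 > SKU-133 30.
SKU-121 takes 80 more to reach its cap of 90 ; 30 left.
Only 30 left; SKU-127 takes them to reach 40.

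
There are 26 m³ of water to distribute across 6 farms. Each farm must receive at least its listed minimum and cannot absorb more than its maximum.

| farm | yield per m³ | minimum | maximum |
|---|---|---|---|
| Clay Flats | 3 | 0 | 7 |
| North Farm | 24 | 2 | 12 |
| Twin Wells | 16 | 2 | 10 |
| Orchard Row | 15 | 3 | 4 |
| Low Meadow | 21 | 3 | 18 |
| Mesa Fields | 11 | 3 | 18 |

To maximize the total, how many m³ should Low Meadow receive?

Meeting every minimum uses 0+2+2+3+3+3 = 13 m³, leaving 13.
Order the farms by yield per m³: North Farm 24 > Low Meadow 21 > Twin Wells 16 > Orchard Row 15 > Mesa Fields 11 > Clay Flats 3.
North Farm: +10 to 12 (cap) — 3 left.
Only 3 left; Low Meadow takes them to reach 6.

6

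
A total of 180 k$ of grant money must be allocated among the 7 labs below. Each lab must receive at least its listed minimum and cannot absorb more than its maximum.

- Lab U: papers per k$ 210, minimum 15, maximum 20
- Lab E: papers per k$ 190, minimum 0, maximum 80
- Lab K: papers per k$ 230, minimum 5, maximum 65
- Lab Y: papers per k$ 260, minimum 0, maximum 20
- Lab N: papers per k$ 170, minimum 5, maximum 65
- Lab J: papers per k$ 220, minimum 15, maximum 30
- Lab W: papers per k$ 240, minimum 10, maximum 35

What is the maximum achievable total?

Meeting every minimum uses 15+0+5+0+5+15+10 = 50 k$, leaving 130.
Order the labs by papers per k$: Lab Y 260 > Lab W 240 > Lab K 230 > Lab J 220 > Lab U 210 > Lab E 190 > Lab N 170.
Give Lab Y 20 more to hit its cap of 20 — 110 left.
Lab W: +25 to 35 (cap) — 85 left.
Give Lab K 60 more to hit its cap of 65 — 25 left.
Lab J takes 15 more to reach its cap of 30 — 10 left.
Lab U: +5 to 20 (cap) — 5 left.
Lab E has room for 80 more but only 5 remain, so it gets 5.
Total = 210×20 + 190×5 + 230×65 + 260×20 + 170×5 + 220×30 + 240×35 = 41150.

41150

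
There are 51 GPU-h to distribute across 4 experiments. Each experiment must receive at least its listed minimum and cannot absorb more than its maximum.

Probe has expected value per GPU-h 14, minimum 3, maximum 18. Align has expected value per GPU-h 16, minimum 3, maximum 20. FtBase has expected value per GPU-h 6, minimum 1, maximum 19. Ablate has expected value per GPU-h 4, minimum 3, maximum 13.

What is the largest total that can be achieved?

644

Meeting every minimum uses 3+3+1+3 = 10 GPU-h, leaving 41.
Rank by expected value per GPU-h: Align 16 > Probe 14 > FtBase 6 > Ablate 4.
Align: +17 to 20 (cap) → 24 left.
Probe takes 15 more to reach its cap of 18 → 9 left.
FtBase: +9 (room for 18) → 10. Pool exhausted.
Total = 14×18 + 16×20 + 6×10 + 4×3 = 644.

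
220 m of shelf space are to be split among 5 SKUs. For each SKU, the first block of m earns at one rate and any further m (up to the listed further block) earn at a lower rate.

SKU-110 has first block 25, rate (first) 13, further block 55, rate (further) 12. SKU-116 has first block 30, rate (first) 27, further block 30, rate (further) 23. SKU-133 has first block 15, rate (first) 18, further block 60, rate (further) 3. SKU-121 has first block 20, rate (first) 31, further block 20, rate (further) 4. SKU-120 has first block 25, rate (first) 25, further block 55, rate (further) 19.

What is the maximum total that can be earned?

Treat each block as its own option and order by rate: SKU-121/first 31 > SKU-116/first 27 > SKU-120/first 25 > SKU-116/second 23 > SKU-120/second 19 > SKU-133/first 18 > SKU-110/first 13 > SKU-110/second 12 > SKU-121/second 4 > SKU-133/second 3.
SKU-121/first (31): +20 → 200 left.
Fill SKU-116 first block (30 at 27) → 170 left.
Fill SKU-120 first block (25 at 25) → 145 left.
Fill SKU-116 second block (30 at 23) → 115 left.
Fill SKU-120 second block (55 at 19) → 60 left.
SKU-133 first at 18: fill all 15 → 45 left.
Fill SKU-110 first block (25 at 13) → 20 left.
SKU-110 second at 12: only 20 left, fill 20.
Total = 31×20 + 27×30 + 25×25 + 23×30 + 19×55 + 18×15 + 13×25 + 12×20 = 4625.

4625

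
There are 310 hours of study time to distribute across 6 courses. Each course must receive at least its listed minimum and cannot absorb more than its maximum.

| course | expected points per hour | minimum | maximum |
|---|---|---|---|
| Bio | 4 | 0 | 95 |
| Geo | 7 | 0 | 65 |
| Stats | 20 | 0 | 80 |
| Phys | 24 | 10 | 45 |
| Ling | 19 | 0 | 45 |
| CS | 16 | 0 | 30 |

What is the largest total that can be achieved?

4650

Meeting every minimum uses 0+0+0+10+0+0 = 10 hours, leaving 300.
Rank by expected points per hour: Phys 24 > Stats 20 > Ling 19 > CS 16 > Geo 7 > Bio 4.
Give Phys 35 more to hit its cap of 45 → 265 left.
Stats: +80 to 80 (cap) → 185 left.
Ling takes 45 more to reach its cap of 45 → 140 left.
Give CS 30 more to hit its cap of 30 → 110 left.
Geo takes 65 more to reach its cap of 65 → 45 left.
Only 45 left; Bio takes them to reach 45.
Total = 4×45 + 7×65 + 20×80 + 24×45 + 19×45 + 16×30 = 4650.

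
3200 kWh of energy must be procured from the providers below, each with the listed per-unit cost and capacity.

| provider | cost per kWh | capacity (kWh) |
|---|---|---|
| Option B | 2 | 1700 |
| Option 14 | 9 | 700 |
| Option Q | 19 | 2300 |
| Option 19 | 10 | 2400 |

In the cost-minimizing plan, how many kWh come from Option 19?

Cheapest first:
Option B (2): use full 1700 — 1500 kWh to go.
Option 14 (9): use full 700 — 800 kWh to go.
Option 19 at 10: take 800 of its 2400 — requirement met.
Option Q: unused.

800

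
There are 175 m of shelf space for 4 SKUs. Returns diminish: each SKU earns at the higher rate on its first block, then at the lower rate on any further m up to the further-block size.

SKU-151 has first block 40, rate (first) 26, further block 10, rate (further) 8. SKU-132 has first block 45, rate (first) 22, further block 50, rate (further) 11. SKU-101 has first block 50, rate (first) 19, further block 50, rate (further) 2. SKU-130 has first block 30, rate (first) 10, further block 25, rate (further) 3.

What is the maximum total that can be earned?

Rank every tier by rate: SKU-151/tier1 26 > SKU-132/tier1 22 > SKU-101/tier1 19 > SKU-132/tier2 11 > SKU-130/tier1 10 > SKU-151/tier2 8 > SKU-130/tier2 3 > SKU-101/tier2 2.
SKU-151/tier1 (26): +40 → 135 left.
SKU-132/tier1 (22): +45 → 90 left.
Fill SKU-101 tier1 block (50 at 19) → 40 left.
SKU-132/tier2: +40 of 50 at 11; pool empty.
Total = 26×40 + 22×45 + 19×50 + 11×40 = 3420.

3420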